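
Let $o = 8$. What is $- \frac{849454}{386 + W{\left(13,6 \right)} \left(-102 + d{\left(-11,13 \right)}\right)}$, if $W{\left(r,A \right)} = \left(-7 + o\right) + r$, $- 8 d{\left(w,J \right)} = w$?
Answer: $\frac{3397816}{4091} \approx 830.56$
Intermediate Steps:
$d{\left(w,J \right)} = - \frac{w}{8}$
$W{\left(r,A \right)} = 1 + r$ ($W{\left(r,A \right)} = \left(-7 + 8\right) + r = 1 + r$)
$- \frac{849454}{386 + W{\left(13,6 \right)} \left(-102 + d{\left(-11,13 \right)}\right)} = - \frac{849454}{386 + \left(1 + 13\right) \left(-102 - - \frac{11}{8}\right)} = - \frac{849454}{386 + 14 \left(-102 + \frac{11}{8}\right)} = - \frac{849454}{386 + 14 \left(- \frac{805}{8}\right)} = - \frac{849454}{386 - \frac{5635}{4}} = - \frac{849454}{- \frac{4091}{4}} = \left(-849454\right) \left(- \frac{4}{4091}\right) = \frac{3397816}{4091}$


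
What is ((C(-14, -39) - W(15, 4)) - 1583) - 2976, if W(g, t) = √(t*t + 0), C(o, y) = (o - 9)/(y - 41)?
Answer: -365017/80 ≈ -4562.7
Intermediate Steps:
C(o, y) = (-9 + o)/(-41 + y)
W(g, t) = √(t²) (W(g, t) = √(t² + 0) = √(t²))
((C(-14, -39) - W(15, 4)) - 1583) - 2976 = (((-9 - 14)/(-41 - 39) - √(4²)) - 1583) - 2976 = ((-23/(-80) - √16) - 1583) - 2976 = ((-1/80*(-23) - 1*4) - 1583) - 2976 = ((23/80 - 4) - 1583) - 2976 = (-297/80 - 1583) - 2976 = -126937/80 - 2976 = -365017/80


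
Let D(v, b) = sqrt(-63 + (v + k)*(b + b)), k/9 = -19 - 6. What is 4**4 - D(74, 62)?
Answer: 256 - I*sqrt(18787) ≈ 256.0 - 137.07*I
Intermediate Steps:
k = -225 (k = 9*(-19 - 6) = 9*(-25) = -225)
D(v, b) = sqrt(-63 + 2*b*(-225 + v)) (D(v, b) = sqrt(-63 + (v - 225)*(b + b)) = sqrt(-63 + (-225 + v)*(2*b)) = sqrt(-63 + 2*b*(-225 + v)))
4**4 - D(74, 62) = 4**4 - sqrt(-63 - 450*62 + 2*62*74) = 256 - sqrt(-63 - 27900 + 9176) = 256 - sqrt(-18787) = 256 - I*sqrt(18787)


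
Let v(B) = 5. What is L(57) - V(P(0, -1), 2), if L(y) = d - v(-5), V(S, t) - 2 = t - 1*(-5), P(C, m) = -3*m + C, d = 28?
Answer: 14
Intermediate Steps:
P(C, m) = C - 3*m
V(S, t) = 7 + t (V(S, t) = 2 + (t - 1*(-5)) = 2 + (t + 5) = 2 + (5 + t) = 7 + t)
L(y) = 23 (L(y) = 28 - 1*5 = 28 - 5 = 23)
L(57) - V(P(0, -1), 2) = 23 - (7 + 2) = 23 - 1*9 = 23 - 9 = 14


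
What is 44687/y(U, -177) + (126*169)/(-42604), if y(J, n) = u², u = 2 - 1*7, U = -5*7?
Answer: 951656299/532550 ≈ 1787.0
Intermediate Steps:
U = -35
u = -5 (u = 2 - 7 = -5)
y(J, n) = 25 (y(J, n) = (-5)² = 25)
44687/y(U, -177) + (126*169)/(-42604) = 44687/25 + (126*169)/(-42604) = 44687*(1/25) + 21294*(-1/42604) = 44687/25 - 10647/21302 = 951656299/532550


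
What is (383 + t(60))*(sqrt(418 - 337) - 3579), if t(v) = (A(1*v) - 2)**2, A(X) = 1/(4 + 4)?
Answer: -44155545/32 ≈ -1.3799e+6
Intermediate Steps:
A(X) = 1/8
t(v) = 225/64 (t(v) = (1/8 - 2)**2 = (-15/8)**2 = 225/64)
(383 + t(60))*(sqrt(418 - 337) - 3579) = (383 + 225/64)*(sqrt(418 - 337) - 3579) = 24737*(sqrt(81) - 3579)/64 = 24737*(9 - 3579)/64 = (24737/64)*(-3570) = -44155545/32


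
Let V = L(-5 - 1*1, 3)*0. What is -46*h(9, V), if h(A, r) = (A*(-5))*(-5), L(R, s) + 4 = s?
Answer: -10350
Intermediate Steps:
L(R, s) = -4 + s
V = 0 (V = (-4 + 3)*0 = -1*0 = 0)
h(A, r) = 25*A (h(A, r) = -5*A*(-5) = 25*A)
-46*h(9, V) = -1150*9 = -46*225 = -10350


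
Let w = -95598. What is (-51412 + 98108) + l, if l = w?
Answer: -48902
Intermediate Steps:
l = -95598
(-51412 + 98108) + l = (-51412 + 98108) - 95598 = 46696 - 95598 = -48902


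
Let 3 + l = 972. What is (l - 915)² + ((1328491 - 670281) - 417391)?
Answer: 243735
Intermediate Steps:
l = 969 (l = -3 + 972 = 969)
(l - 915)² + ((1328491 - 670281) - 417391) = (969 - 915)² + ((1328491 - 670281) - 417391) = 54² + (658210 - 417391) = 2916 + 240819 = 243735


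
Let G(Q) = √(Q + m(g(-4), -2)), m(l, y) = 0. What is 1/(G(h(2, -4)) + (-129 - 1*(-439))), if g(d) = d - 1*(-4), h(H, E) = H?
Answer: 155/48049 - √2/96098 ≈ 0.0032112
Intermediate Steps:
g(d) = 4 + d (g(d) = d + 4 = 4 + d)
G(Q) = √Q (G(Q) = √(Q + 0) = √Q)
1/(G(h(2, -4)) + (-129 - 1*(-439))) = 1/(√2 + (-129 - 1*(-439))) = 1/(√2 + (-129 + 439)) = 1/(√2 + 310) = 1/(310 + √2)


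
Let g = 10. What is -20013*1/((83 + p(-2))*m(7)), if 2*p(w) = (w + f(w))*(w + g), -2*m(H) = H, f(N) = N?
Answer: 5718/67 ≈ 85.343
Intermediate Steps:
m(H) = -H/2
p(w) = w*(10 + w) (p(w) = ((w + w)*(w + 10))/2 = ((2*w)*(10 + w))/2 = (2*w*(10 + w))/2 = w*(10 + w))
-20013*1/((83 + p(-2))*m(7)) = -20013*(-2/(7*(83 - 2*(10 - 2)))) = -20013*(-2/(7*(83 - 2*8))) = -20013*(-2/(7*(83 - 16))) = -20013/((-7/2*67)) = -20013/(-469/2) = -20013*(-2/469) = 5718/67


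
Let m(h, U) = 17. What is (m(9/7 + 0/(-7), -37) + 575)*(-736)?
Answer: -435712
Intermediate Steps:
(m(9/7 + 0/(-7), -37) + 575)*(-736) = (17 + 575)*(-736) = 592*(-736) = -435712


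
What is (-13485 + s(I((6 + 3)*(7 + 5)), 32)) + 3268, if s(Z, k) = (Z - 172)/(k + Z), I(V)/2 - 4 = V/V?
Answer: -71546/7 ≈ -10221.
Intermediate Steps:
I(V) = 10 (I(V) = 8 + 2*(V/V) = 8 + 2*1 = 8 + 2 = 10)
s(Z, k) = (-172 + Z)/(Z + k)
(-13485 + s(I((6 + 3)*(7 + 5)), 32)) + 3268 = (-13485 + (-172 + 10)/(10 + 32)) + 3268 = (-13485 - 162/42) + 3268 = (-13485 + (1/42)*(-162)) + 3268 = (-13485 - 27/7) + 3268 = -94422/7 + 3268 = -71546/7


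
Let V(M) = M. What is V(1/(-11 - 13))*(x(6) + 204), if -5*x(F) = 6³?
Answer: -67/10 ≈ -6.7000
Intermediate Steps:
x(F) = -216/5 (x(F) = -⅕*6³ = -⅕*216 = -216/5)
V(1/(-11 - 13))*(x(6) + 204) = (-216/5 + 204)/(-11 - 13) = (804/5)/(-24) = -1/24*804/5 = -67/10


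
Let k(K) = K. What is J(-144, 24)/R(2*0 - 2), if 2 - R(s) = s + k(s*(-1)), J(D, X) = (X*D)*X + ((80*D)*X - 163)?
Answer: -359587/2 ≈ -1.7979e+5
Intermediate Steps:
J(D, X) = -163 + D*X**2 + 80*D*X (J(D, X) = (D*X)*X + (80*D*X - 163) = D*X**2 + (-163 + 80*D*X) = -163 + D*X**2 + 80*D*X)
R(s) = 2 (R(s) = 2 - (s + s*(-1)) = 2 - (s - s) = 2 - 1*0 = 2 + 0 = 2)
J(-144, 24)/R(2*0 - 2) = (-163 - 144*24**2 + 80*(-144)*24)/2 = (-163 - 144*576 - 276480)*(1/2) = (-163 - 82944 - 276480)*(1/2) = -359587*1/2 = -359587/2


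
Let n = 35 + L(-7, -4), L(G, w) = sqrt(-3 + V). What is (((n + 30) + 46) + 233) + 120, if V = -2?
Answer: 464 + I*sqrt(5) ≈ 464.0 + 2.2361*I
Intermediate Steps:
L(G, w) = I*sqrt(5) (L(G, w) = sqrt(-3 - 2) = sqrt(-5) = I*sqrt(5))
n = 35 + I*sqrt(5) ≈ 35.0 + 2.2361*I
(((n + 30) + 46) + 233) + 120 = ((((35 + I*sqrt(5)) + 30) + 46) + 233) + 120 = (((65 + I*sqrt(5)) + 46) + 233) + 120 = ((111 + I*sqrt(5)) + 233) + 120 = (344 + I*sqrt(5)) + 120 = 464 + I*sqrt(5)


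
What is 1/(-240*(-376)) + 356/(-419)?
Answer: -32125021/37810560 ≈ -0.84963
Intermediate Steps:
1/(-240*(-376)) + 356/(-419) = -1/240*(-1/376) + 356*(-1/419) = 1/90240 - 356/419 = -32125021/37810560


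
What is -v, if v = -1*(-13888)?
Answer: -13888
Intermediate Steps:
v = 13888
-v = -1*13888 = -13888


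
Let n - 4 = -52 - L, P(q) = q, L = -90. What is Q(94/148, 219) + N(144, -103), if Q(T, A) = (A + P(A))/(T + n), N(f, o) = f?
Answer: 486732/3155 ≈ 154.27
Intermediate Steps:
n = 42 (n = 4 + (-52 - 1*(-90)) = 4 + (-52 + 90) = 4 + 38 = 42)
Q(T, A) = 2*A/(42 + T) (Q(T, A) = (A + A)/(T + 42) = (2*A)/(42 + T) = 2*A/(42 + T))
Q(94/148, 219) + N(144, -103) = 2*219/(42 + 94/148) + 144 = 2*219/(42 + 94*(1/148)) + 144 = 2*219/(42 + 47/74) + 144 = 2*219/(3155/74) + 144 = 2*219*(74/3155) + 144 = 32412/3155 + 144 = 486732/3155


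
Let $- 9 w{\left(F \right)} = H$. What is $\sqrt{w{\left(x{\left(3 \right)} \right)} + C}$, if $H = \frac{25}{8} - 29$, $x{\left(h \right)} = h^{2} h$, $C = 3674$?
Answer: $\frac{\sqrt{58830}}{4} \approx 60.637$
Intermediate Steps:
$x{\left(h \right)} = h^{3}$
$H = - \frac{207}{8}$ ($H = 25 \cdot \frac{1}{8} - 29 = \frac{25}{8} - 29 = - \frac{207}{8} \approx -25.875$)
$w{\left(F \right)} = \frac{23}{8}$ ($w{\left(F \right)} = \left(- \frac{1}{9}\right) \left(- \frac{207}{8}\right) = \frac{23}{8}$)
$\sqrt{w{\left(x{\left(3 \right)} \right)} + C} = \sqrt{\frac{23}{8} + 3674} = \sqrt{\frac{29415}{8}} = \frac{\sqrt{58830}}{4}$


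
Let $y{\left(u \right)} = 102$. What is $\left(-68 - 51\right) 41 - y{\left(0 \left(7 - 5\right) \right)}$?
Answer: $-4981$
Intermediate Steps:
$\left(-68 - 51\right) 41 - y{\left(0 \left(7 - 5\right) \right)} = \left(-68 - 51\right) 41 - 102 = \left(-119\right) 41 - 102 = -4879 - 102 = -4981$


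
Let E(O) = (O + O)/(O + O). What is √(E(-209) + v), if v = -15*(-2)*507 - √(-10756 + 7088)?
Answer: √(15211 - 2*I*√917) ≈ 123.33 - 0.2455*I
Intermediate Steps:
E(O) = 1 (E(O) = (2*O)/((2*O)) = (2*O)*(1/(2*O)) = 1)
v = 15210 - 2*I*√917 (v = 30*507 - √(-3668) = 15210 - 2*I*√917 ≈ 15210.0 - 60.564*I)
√(E(-209) + v) = √(1 + (15210 - 2*I*√917)) = √(15211 - 2*I*√917)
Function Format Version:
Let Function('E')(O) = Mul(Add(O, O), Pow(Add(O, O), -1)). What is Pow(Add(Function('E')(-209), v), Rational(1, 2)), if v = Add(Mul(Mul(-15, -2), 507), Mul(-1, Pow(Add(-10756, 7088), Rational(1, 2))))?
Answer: Pow(Add(15211, Mul(-2, I, Pow(917, Rational(1, 2)))), Rational(1, 2)) ≈ Add(123.33, Mul(-0.2455, I))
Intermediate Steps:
Function('E')(O) = 1 (Function('E')(O) = Mul(Mul(2, O), Pow(Mul(2, O), -1)) = Mul(Mul(2, O), Mul(Rational(1, 2), Pow(O, -1))) = 1)
v = Add(15210, Mul(-2, I, Pow(917, Rational(1, 2)))) (v = Add(Mul(30, 507), Mul(-1, Pow(-3668, Rational(1, 2)))) = Add(15210, Mul(-1, Mul(2, I, Pow(917, Rational(1, 2))))) = Add(15210, Mul(-2, I, Pow(917, Rational(1, 2)))) ≈ Add(15210., Mul(-60.564, I)))
Pow(Add(Function('E')(-209), v), Rational(1, 2)) = Pow(Add(1, Add(15210, Mul(-2, I, Pow(917, Rational(1, 2))))), Rational(1, 2)) = Pow(Add(15211, Mul(-2, I, Pow(917, Rational(1, 2)))), Rational(1, 2))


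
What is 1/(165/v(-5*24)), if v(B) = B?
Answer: -8/11 ≈ -0.72727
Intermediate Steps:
1/(165/v(-5*24)) = 1/(165/((-5*24))) = 1/(165/(-120)) = 1/(165*(-1/120)) = 1/(-11/8) = -8/11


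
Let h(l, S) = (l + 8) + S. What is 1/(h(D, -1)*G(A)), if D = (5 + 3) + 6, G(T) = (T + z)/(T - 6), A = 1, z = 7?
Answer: -5/168 ≈ -0.029762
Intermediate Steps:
G(T) = (7 + T)/(-6 + T) (G(T) = (T + 7)/(T - 6) = (7 + T)/(-6 + T))
D = 14 (D = 8 + 6 = 14)
h(l, S) = 8 + S + l (h(l, S) = (8 + l) + S = 8 + S + l)
1/(h(D, -1)*G(A)) = 1/((8 - 1 + 14)*((7 + 1)/(-6 + 1))) = 1/(21*(8/(-5))) = 1/(21*(-1/5*8)) = 1/(21*(-8/5)) = 1/(-168/5) = -5/168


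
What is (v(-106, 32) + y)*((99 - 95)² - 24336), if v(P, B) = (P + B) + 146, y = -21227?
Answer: 514489600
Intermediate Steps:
v(P, B) = 146 + B + P (v(P, B) = (B + P) + 146 = 146 + B + P)
(v(-106, 32) + y)*((99 - 95)² - 24336) = ((146 + 32 - 106) - 21227)*((99 - 95)² - 24336) = (72 - 21227)*(4² - 24336) = -21155*(16 - 24336) = -21155*(-24320) = 514489600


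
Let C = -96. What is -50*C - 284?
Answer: 4516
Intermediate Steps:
-50*C - 284 = -50*(-96) - 284 = 4800 - 284 = 4516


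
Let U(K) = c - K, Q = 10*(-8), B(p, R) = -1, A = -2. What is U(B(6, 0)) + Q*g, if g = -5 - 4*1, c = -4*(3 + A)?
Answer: 717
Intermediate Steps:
c = -4 (c = -4*(3 - 2) = -4*1 = -4)
Q = -80
U(K) = -4 - K
g = -9 (g = -5 - 4 = -9)
U(B(6, 0)) + Q*g = (-4 - 1*(-1)) - 80*(-9) = (-4 + 1) + 720 = -3 + 720 = 717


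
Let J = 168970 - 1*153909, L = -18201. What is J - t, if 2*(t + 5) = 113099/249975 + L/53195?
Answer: 40067639670017/2659484025 ≈ 15066.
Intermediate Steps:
J = 15061 (J = 168970 - 153909 = 15061)
t = -13150769492/2659484025 (t = -5 + (113099/249975 - 18201/53195)/2 = -5 + (½)*(293301266/2659484025) = -5 + 146650633/2659484025 = -13150769492/2659484025 ≈ -4.9449)
J - t = 15061 - 1*(-13150769492/2659484025) = 15061 + 13150769492/2659484025 = 40067639670017/2659484025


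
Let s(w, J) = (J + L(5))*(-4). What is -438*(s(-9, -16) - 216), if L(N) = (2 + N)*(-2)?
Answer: 42048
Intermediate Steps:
L(N) = -4 - 2*N
s(w, J) = 56 - 4*J (s(w, J) = (J + (-4 - 2*5))*(-4) = (J + (-4 - 10))*(-4) = (J - 14)*(-4) = (-14 + J)*(-4) = 56 - 4*J)
-438*(s(-9, -16) - 216) = -438*((56 - 4*(-16)) - 216) = -438*((56 + 64) - 216) = -438*(120 - 216) = -438*(-96) = 42048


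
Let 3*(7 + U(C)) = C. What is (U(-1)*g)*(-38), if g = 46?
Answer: 38456/3 ≈ 12819.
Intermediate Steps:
U(C) = -7 + C/3
(U(-1)*g)*(-38) = ((-7 + (⅓)*(-1))*46)*(-38) = ((-7 - ⅓)*46)*(-38) = -22/3*46*(-38) = -1012/3*(-38) = 38456/3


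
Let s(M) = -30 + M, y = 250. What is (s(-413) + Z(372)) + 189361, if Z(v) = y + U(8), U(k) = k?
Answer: 189176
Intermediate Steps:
Z(v) = 258 (Z(v) = 250 + 8 = 258)
(s(-413) + Z(372)) + 189361 = ((-30 - 413) + 258) + 189361 = (-443 + 258) + 189361 = -185 + 189361 = 189176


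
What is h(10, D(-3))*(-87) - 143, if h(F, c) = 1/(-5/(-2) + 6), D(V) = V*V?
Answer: -2605/17 ≈ -153.24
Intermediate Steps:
D(V) = V**2
h(F, c) = 2/17 (h(F, c) = 1/(-5*(-1/2) + 6) = 1/(5/2 + 6) = 1/(17/2) = 2/17)
h(10, D(-3))*(-87) - 143 = (2/17)*(-87) - 143 = -174/17 - 143 = -2605/17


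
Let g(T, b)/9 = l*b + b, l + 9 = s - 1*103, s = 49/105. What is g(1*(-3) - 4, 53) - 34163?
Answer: -434437/5 ≈ -86887.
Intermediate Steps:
s = 7/15 (s = 49*(1/105) = 7/15 ≈ 0.46667)
l = -1673/15 (l = -9 + (7/15 - 1*103) = -9 + (7/15 - 103) = -9 - 1538/15 = -1673/15 ≈ -111.53)
g(T, b) = -4974*b/5 (g(T, b) = 9*(-1673*b/15 + b) = 9*(-1658*b/15) = -4974*b/5)
g(1*(-3) - 4, 53) - 34163 = -4974/5*53 - 34163 = -263622/5 - 34163 = -434437/5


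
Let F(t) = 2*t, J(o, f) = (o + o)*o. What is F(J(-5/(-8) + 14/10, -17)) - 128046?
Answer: -51211839/400 ≈ -1.2803e+5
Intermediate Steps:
J(o, f) = 2*o**2 (J(o, f) = (2*o)*o = 2*o**2)
F(J(-5/(-8) + 14/10, -17)) - 128046 = 2*(2*(-5/(-8) + 14/10)**2) - 128046 = 2*(2*(-5*(-1/8) + 14*(1/10))**2) - 128046 = 2*(2*(5/8 + 7/5)**2) - 128046 = 2*(2*(81/40)**2) - 128046 = 2*(2*(6561/1600)) - 128046 = 2*(6561/800) - 128046 = 6561/400 - 128046 = -51211839/400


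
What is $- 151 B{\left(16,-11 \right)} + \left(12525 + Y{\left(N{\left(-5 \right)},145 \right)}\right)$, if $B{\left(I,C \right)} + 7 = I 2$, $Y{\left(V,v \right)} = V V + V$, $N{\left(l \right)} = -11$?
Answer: $8860$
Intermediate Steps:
$Y{\left(V,v \right)} = V + V^{2}$ ($Y{\left(V,v \right)} = V^{2} + V = V + V^{2}$)
$B{\left(I,C \right)} = -7 + 2 I$ ($B{\left(I,C \right)} = -7 + I 2 = -7 + 2 I$)
$- 151 B{\left(16,-11 \right)} + \left(12525 + Y{\left(N{\left(-5 \right)},145 \right)}\right) = - 151 \left(-7 + 2 \cdot 16\right) + \left(12525 - 11 \left(1 - 11\right)\right) = - 151 \left(-7 + 32\right) + \left(12525 - -110\right) = \left(-151\right) 25 + \left(12525 + 110\right) = -3775 + 12635 = 8860$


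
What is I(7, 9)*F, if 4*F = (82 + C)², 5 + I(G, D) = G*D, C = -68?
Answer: 2842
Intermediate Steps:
I(G, D) = -5 + D*G (I(G, D) = -5 + G*D = -5 + D*G)
F = 49 (F = (82 - 68)²/4 = (¼)*14² = (¼)*196 = 49)
I(7, 9)*F = (-5 + 9*7)*49 = (-5 + 63)*49 = 58*49 = 2842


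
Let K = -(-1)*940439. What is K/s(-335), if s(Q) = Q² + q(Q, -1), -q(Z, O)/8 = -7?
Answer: 940439/112281 ≈ 8.3758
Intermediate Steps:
q(Z, O) = 56 (q(Z, O) = -8*(-7) = 56)
K = 940439 (K = -1*(-940439) = 940439)
s(Q) = 56 + Q² (s(Q) = Q² + 56 = 56 + Q²)
K/s(-335) = 940439/(56 + (-335)²) = 940439/(56 + 112225) = 940439/112281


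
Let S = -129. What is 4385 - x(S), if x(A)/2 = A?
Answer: 4643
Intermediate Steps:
x(A) = 2*A
4385 - x(S) = 4385 - 2*(-129) = 4385 - 1*(-258) = 4385 + 258 = 4643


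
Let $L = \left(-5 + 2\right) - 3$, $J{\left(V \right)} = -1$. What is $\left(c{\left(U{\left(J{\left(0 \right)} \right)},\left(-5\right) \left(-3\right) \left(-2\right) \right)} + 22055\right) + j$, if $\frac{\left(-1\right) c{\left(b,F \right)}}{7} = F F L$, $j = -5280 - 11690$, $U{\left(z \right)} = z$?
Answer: $42885$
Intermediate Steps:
$L = -6$ ($L = -3 - 3 = -6$)
$j = -16970$ ($j = -5280 - 11690 = -16970$)
$c{\left(b,F \right)} = 42 F^{2}$ ($c{\left(b,F \right)} = - 7 F F \left(-6\right) = - 7 F^{2} \left(-6\right) = - 7 \left(- 6 F^{2}\right) = 42 F^{2}$)
$\left(c{\left(U{\left(J{\left(0 \right)} \right)},\left(-5\right) \left(-3\right) \left(-2\right) \right)} + 22055\right) + j = \left(42 \left(\left(-5\right) \left(-3\right) \left(-2\right)\right)^{2} + 22055\right) - 16970 = \left(42 \left(15 \left(-2\right)\right)^{2} + 22055\right) - 16970 = \left(42 \left(-30\right)^{2} + 22055\right) - 16970 = \left(42 \cdot 900 + 22055\right) - 16970 = \left(37800 + 22055\right) - 16970 = 59855 - 16970 = 42885$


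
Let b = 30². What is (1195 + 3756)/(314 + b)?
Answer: 4951/1214 ≈ 4.0783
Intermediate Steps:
b = 900
(1195 + 3756)/(314 + b) = (1195 + 3756)/(314 + 900) = 4951/1214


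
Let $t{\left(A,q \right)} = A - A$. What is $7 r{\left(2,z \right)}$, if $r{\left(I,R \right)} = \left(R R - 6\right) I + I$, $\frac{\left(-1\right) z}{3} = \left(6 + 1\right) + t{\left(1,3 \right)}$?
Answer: $6104$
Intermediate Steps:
$t{\left(A,q \right)} = 0$
$z = -21$ ($z = - 3 \left(\left(6 + 1\right) + 0\right) = - 3 \left(7 + 0\right) = \left(-3\right) 7 = -21$)
$r{\left(I,R \right)} = I + I \left(-6 + R^{2}\right)$ ($r{\left(I,R \right)} = \left(R^{2} - 6\right) I + I = \left(-6 + R^{2}\right) I + I = I \left(-6 + R^{2}\right) + I = I + I \left(-6 + R^{2}\right)$)
$7 r{\left(2,z \right)} = 7 \cdot 2 \left(-5 + \left(-21\right)^{2}\right) = 7 \cdot 2 \left(-5 + 441\right) = 7 \cdot 2 \cdot 436 = 7 \cdot 872 = 6104$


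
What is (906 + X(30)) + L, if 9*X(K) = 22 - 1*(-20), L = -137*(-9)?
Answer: 6431/3 ≈ 2143.7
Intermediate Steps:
L = 1233
X(K) = 14/3 (X(K) = (22 - 1*(-20))/9 = (22 + 20)/9 = (1/9)*42 = 14/3)
(906 + X(30)) + L = (906 + 14/3) + 1233 = 2732/3 + 1233 = 6431/3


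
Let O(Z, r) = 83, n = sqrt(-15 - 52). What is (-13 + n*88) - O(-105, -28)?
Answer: -96 + 88*I*sqrt(67) ≈ -96.0 + 720.31*I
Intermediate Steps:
n = I*sqrt(67) (n = sqrt(-67) = I*sqrt(67) ≈ 8.1853*I)
(-13 + n*88) - O(-105, -28) = (-13 + (I*sqrt(67))*88) - 1*83 = (-13 + 88*I*sqrt(67)) - 83 = -96 + 88*I*sqrt(67)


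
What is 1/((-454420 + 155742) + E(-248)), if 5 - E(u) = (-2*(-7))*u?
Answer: -1/295201 ≈ -3.3875e-6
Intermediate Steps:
E(u) = 5 - 14*u (E(u) = 5 - (-2*(-7))*u = 5 - 14*u)
1/((-454420 + 155742) + E(-248)) = 1/((-454420 + 155742) + (5 - 14*(-248))) = 1/(-298678 + (5 + 3472)) = 1/(-298678 + 3477) = 1/(-295201) = -1/295201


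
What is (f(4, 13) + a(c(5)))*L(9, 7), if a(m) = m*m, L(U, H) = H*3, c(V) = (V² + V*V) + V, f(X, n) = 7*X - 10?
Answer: 63903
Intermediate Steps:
f(X, n) = -10 + 7*X
c(V) = V + 2*V² (c(V) = (V² + V²) + V = 2*V² + V = V + 2*V²)
L(U, H) = 3*H
a(m) = m²
(f(4, 13) + a(c(5)))*L(9, 7) = ((-10 + 7*4) + (5*(1 + 2*5))²)*(3*7) = ((-10 + 28) + (5*(1 + 10))²)*21 = (18 + (5*11)²)*21 = (18 + 55²)*21 = (18 + 3025)*21 = 3043*21 = 63903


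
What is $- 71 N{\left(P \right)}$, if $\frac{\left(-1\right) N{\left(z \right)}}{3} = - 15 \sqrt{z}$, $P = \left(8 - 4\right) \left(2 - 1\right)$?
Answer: $-6390$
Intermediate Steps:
$P = 4$ ($P = 4 \cdot 1 = 4$)
$N{\left(z \right)} = 45 \sqrt{z}$ ($N{\left(z \right)} = - 3 \left(- 15 \sqrt{z}\right) = 45 \sqrt{z}$)
$- 71 N{\left(P \right)} = - 71 \cdot 45 \sqrt{4} = - 71 \cdot 45 \cdot 2 = \left(-71\right) 90 = -6390$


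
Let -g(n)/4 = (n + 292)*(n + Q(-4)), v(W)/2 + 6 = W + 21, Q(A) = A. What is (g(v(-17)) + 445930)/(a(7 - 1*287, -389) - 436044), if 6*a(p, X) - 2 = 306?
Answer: -682719/653989 ≈ -1.0439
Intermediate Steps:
a(p, X) = 154/3 (a(p, X) = 1/3 + (1/6)*306 = 1/3 + 51 = 154/3)
v(W) = 30 + 2*W (v(W) = -12 + 2*(W + 21) = -12 + 2*(21 + W) = -12 + (42 + 2*W) = 30 + 2*W)
g(n) = -4*(-4 + n)*(292 + n) (g(n) = -4*(n + 292)*(n - 4) = -4*(292 + n)*(-4 + n) = -4*(-4 + n)*(292 + n))
(g(v(-17)) + 445930)/(a(7 - 1*287, -389) - 436044) = ((4672 - 1152*(30 + 2*(-17)) - 4*(30 + 2*(-17))**2) + 445930)/(154/3 - 436044) = ((4672 - 1152*(30 - 34) - 4*(30 - 34)**2) + 445930)/(-1307978/3) = ((4672 - 1152*(-4) - 4*(-4)**2) + 445930)*(-3/1307978) = ((4672 + 4608 - 4*16) + 445930)*(-3/1307978) = ((4672 + 4608 - 64) + 445930)*(-3/1307978) = (9216 + 445930)*(-3/1307978) = 455146*(-3/1307978) = -682719/653989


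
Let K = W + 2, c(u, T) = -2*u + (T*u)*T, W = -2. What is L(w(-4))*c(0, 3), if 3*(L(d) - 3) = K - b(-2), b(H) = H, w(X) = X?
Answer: 0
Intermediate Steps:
c(u, T) = -2*u + u*T²
K = 0 (K = -2 + 2 = 0)
L(d) = 11/3 (L(d) = 3 + (0 - 1*(-2))/3 = 3 + (0 + 2)/3 = 3 + (⅓)*2 = 3 + ⅔ = 11/3)
L(w(-4))*c(0, 3) = 11*(0*(-2 + 3²))/3 = 11*(0*(-2 + 9))/3 = 11*(0*7)/3 = (11/3)*0 = 0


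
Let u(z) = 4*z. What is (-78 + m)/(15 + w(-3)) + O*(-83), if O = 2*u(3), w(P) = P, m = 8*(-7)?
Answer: -12019/6 ≈ -2003.2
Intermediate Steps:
m = -56
O = 24 (O = 2*(4*3) = 2*12 = 24)
(-78 + m)/(15 + w(-3)) + O*(-83) = (-78 - 56)/(15 - 3) + 24*(-83) = -134/12 - 1992 = -134*1/12 - 1992 = -67/6 - 1992 = -12019/6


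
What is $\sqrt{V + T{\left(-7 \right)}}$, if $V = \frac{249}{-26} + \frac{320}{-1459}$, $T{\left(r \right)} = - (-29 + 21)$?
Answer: $\frac{3 i \sqrt{287198314}}{37934} \approx 1.3402 i$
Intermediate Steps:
$T{\left(r \right)} = 8$ ($T{\left(r \right)} = \left(-1\right) \left(-8\right) = 8$)
$V = - \frac{371611}{37934}$ ($V = 249 \left(- \frac{1}{26}\right) + 320 \left(- \frac{1}{1459}\right) = - \frac{249}{26} - \frac{320}{1459} = - \frac{371611}{37934} \approx -9.7962$)
$\sqrt{V + T{\left(-7 \right)}} = \sqrt{- \frac{371611}{37934} + 8} = \sqrt{- \frac{68139}{37934}} = \frac{3 i \sqrt{287198314}}{37934}$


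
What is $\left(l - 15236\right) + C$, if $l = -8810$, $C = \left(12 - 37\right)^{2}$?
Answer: $-23421$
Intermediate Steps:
$C = 625$ ($C = \left(-25\right)^{2} = 625$)
$\left(l - 15236\right) + C = \left(-8810 - 15236\right) + 625 = -24046 + 625 = -23421$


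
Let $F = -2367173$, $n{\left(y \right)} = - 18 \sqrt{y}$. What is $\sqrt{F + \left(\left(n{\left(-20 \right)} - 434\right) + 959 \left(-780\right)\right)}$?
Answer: $\sqrt{-3115627 - 36 i \sqrt{5}} \approx 0.02 - 1765.1 i$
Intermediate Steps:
$\sqrt{F + \left(\left(n{\left(-20 \right)} - 434\right) + 959 \left(-780\right)\right)} = \sqrt{-2367173 + \left(\left(- 18 \sqrt{-20} - 434\right) + 959 \left(-780\right)\right)} = \sqrt{-2367173 - \left(748454 + 18 \cdot 2 i \sqrt{5}\right)} = \sqrt{-2367173 - \left(748454 + 36 i \sqrt{5}\right)} = \sqrt{-3115627 - 36 i \sqrt{5}}$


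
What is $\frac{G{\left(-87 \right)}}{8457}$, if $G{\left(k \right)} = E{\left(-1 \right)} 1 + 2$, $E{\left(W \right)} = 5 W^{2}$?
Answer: $\frac{7}{8457} \approx 0.00082772$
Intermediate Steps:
$G{\left(k \right)} = 7$ ($G{\left(k \right)} = 5 \left(-1\right)^{2} \cdot 1 + 2 = 5 \cdot 1 \cdot 1 + 2 = 5 \cdot 1 + 2 = 5 + 2 = 7$)
$\frac{G{\left(-87 \right)}}{8457} = \frac{7}{8457}$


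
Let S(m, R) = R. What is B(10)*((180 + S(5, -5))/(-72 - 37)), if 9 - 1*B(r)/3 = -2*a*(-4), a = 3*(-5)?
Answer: -67725/109 ≈ -621.33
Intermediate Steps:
a = -15
B(r) = 387 (B(r) = 27 - 3*(-2*(-15))*(-4) = 27 - 90*(-4) = 27 - 3*(-120) = 27 + 360 = 387)
B(10)*((180 + S(5, -5))/(-72 - 37)) = 387*((180 - 5)/(-72 - 37)) = 387*(175/(-109)) = 387*(175*(-1/109)) = 387*(-175/109) = -67725/109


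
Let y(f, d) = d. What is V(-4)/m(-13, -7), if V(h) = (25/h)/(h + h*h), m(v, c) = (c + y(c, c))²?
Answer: -25/9408 ≈ -0.0026573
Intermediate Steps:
m(v, c) = 4*c² (m(v, c) = (c + c)² = (2*c)² = 4*c²)
V(h) = 25/(h*(h + h²)) (V(h) = (25/h)/(h + h²) = 25/(h*(h + h²)))
V(-4)/m(-13, -7) = (25/((-4)²*(1 - 4)))/((4*(-7)²)) = (25*(1/16)/(-3))/((4*49)) = (25*(1/16)*(-⅓))/196 = -25/48*1/196 = -25/9408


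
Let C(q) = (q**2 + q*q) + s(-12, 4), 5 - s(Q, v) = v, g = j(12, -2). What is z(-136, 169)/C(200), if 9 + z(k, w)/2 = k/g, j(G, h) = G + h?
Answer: -226/400005 ≈ -0.00056499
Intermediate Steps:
g = 10 (g = 12 - 2 = 10)
z(k, w) = -18 + k/5 (z(k, w) = -18 + 2*(k/10) = -18 + k/5)
s(Q, v) = 5 - v
C(q) = 1 + 2*q**2 (C(q) = (q**2 + q*q) + (5 - 1*4) = (q**2 + q**2) + (5 - 4) = 2*q**2 + 1 = 1 + 2*q**2)
z(-136, 169)/C(200) = (-18 + (1/5)*(-136))/(1 + 2*200**2) = (-18 - 136/5)/(1 + 2*40000) = -226/(5*(1 + 80000)) = -226/5/80001 = -226/5*1/80001 = -226/400005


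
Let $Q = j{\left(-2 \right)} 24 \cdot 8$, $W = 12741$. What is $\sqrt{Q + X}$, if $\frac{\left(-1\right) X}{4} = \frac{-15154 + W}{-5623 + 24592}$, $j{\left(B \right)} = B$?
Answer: $\frac{2 i \sqrt{34497232059}}{18969} \approx 19.583 i$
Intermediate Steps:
$Q = -384$ ($Q = \left(-2\right) 24 \cdot 8 = \left(-48\right) 8 = -384$)
$X = \frac{9652}{18969}$ ($X = - 4 \frac{-15154 + 12741}{-5623 + 24592} = - 4 \left(- \frac{2413}{18969}\right) = - 4 \left(\left(-2413\right) \frac{1}{18969}\right) = \left(-4\right) \left(- \frac{2413}{18969}\right) = \frac{9652}{18969} \approx 0.50883$)
$\sqrt{Q + X} = \sqrt{-384 + \frac{9652}{18969}} = \sqrt{- \frac{7274444}{18969}} = \frac{2 i \sqrt{34497232059}}{18969}$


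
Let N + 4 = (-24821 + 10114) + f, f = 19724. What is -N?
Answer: -5013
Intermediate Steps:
N = 5013 (N = -4 + ((-24821 + 10114) + 19724) = -4 + (-14707 + 19724) = -4 + 5017 = 5013)
-N = -1*5013 = -5013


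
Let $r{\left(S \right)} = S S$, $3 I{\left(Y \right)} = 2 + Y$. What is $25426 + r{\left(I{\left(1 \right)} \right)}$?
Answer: $25427$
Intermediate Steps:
$I{\left(Y \right)} = \frac{2}{3} + \frac{Y}{3}$ ($I{\left(Y \right)} = \frac{2 + Y}{3} = \frac{2}{3} + \frac{Y}{3}$)
$r{\left(S \right)} = S^{2}$
$25426 + r{\left(I{\left(1 \right)} \right)} = 25426 + \left(\frac{2}{3} + \frac{1}{3} \cdot 1\right)^{2} = 25426 + \left(\frac{2}{3} + \frac{1}{3}\right)^{2} = 25426 + 1^{2} = 25426 + 1 = 25427$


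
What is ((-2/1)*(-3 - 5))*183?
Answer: 2928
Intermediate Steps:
((-2/1)*(-3 - 5))*183 = (-2*1*(-8))*183 = -2*(-8)*183 = 16*183 = 2928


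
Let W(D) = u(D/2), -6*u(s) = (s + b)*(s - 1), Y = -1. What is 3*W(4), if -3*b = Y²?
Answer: -⅚ ≈ -0.83333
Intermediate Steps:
b = -⅓ (b = -⅓*(-1)² = -⅓*1 = -⅓ ≈ -0.33333)
u(s) = -(-1 + s)*(-⅓ + s)/6 (u(s) = -(s - ⅓)*(s - 1)/6 = -(-⅓ + s)*(-1 + s)/6 = -(-1 + s)*(-⅓ + s)/6)
W(D) = -1/18 - D²/24 + D/9 (W(D) = -1/18 - D²/4/6 + 2*(D/2)/9 = -1/18 - D²/24 + D/9)
3*W(4) = 3*(-1/18 - 1/24*4² + (⅑)*4) = 3*(-1/18 - 1/24*16 + 4/9) = 3*(-1/18 - ⅔ + 4/9) = 3*(-5/18) = -⅚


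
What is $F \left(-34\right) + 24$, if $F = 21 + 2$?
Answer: $-758$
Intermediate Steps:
$F = 23$
$F \left(-34\right) + 24 = 23 \left(-34\right) + 24 = -782 + 24 = -758$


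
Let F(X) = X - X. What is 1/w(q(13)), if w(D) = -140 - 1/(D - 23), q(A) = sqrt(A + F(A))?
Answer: -72217/10107161 - sqrt(13)/10107161 ≈ -0.0071455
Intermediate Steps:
F(X) = 0
q(A) = sqrt(A) (q(A) = sqrt(A + 0) = sqrt(A))
w(D) = -140 - 1/(-23 + D)
1/w(q(13)) = 1/((3219 - 140*sqrt(13))/(-23 + sqrt(13))) = (-23 + sqrt(13))/(3219 - 140*sqrt(13))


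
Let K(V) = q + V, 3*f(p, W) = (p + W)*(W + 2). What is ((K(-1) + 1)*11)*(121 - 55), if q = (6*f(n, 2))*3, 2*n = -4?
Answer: 0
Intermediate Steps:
n = -2 (n = (1/2)*(-4) = -2)
f(p, W) = (2 + W)*(W + p)/3 (f(p, W) = ((p + W)*(W + 2))/3 = ((W + p)*(2 + W))/3 = ((2 + W)*(W + p))/3 = (2 + W)*(W + p)/3)
q = 0 (q = (6*((1/3)*2**2 + (2/3)*2 + (2/3)*(-2) + (1/3)*2*(-2)))*3 = (6*((1/3)*4 + 4/3 - 4/3 - 4/3))*3 = (6*(4/3 + 4/3 - 4/3 - 4/3))*3 = (6*0)*3 = 0*3 = 0)
K(V) = V (K(V) = 0 + V = V)
((K(-1) + 1)*11)*(121 - 55) = ((-1 + 1)*11)*(121 - 55) = (0*11)*66 = 0*66 = 0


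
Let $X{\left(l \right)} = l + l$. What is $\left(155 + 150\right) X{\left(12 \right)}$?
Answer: $7320$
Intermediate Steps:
$X{\left(l \right)} = 2 l$
$\left(155 + 150\right) X{\left(12 \right)} = \left(155 + 150\right) 2 \cdot 12 = 305 \cdot 24 = 7320$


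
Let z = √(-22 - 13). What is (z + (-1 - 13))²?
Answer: (14 - I*√35)² ≈ 161.0 - 165.65*I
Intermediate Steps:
z = I*√35 (z = √(-35) = I*√35 ≈ 5.9161*I)
(z + (-1 - 13))² = (I*√35 + (-1 - 13))² = (I*√35 - 14)² = (-14 + I*√35)²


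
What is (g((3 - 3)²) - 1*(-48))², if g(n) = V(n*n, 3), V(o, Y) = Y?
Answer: 2601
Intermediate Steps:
g(n) = 3
(g((3 - 3)²) - 1*(-48))² = (3 - 1*(-48))² = (3 + 48)² = 51² = 2601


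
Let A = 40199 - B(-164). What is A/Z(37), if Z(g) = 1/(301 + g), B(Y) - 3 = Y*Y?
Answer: 4495400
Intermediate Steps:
B(Y) = 3 + Y² (B(Y) = 3 + Y*Y = 3 + Y²)
A = 13300 (A = 40199 - (3 + (-164)²) = 40199 - (3 + 26896) = 40199 - 1*26899 = 40199 - 26899 = 13300)
A/Z(37) = 13300/(1/(301 + 37)) = 13300/(1/338) = 13300*338 = 4495400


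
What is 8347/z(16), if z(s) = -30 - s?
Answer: -8347/46 ≈ -181.46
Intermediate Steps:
8347/z(16) = 8347/(-30 - 1*16) = 8347/(-30 - 16) = 8347/(-46) = 8347*(-1/46) = -8347/46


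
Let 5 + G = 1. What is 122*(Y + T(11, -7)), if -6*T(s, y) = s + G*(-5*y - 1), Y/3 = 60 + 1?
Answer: 74603/3 ≈ 24868.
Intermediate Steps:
G = -4 (G = -5 + 1 = -4)
Y = 183 (Y = 3*(60 + 1) = 3*61 = 183)
T(s, y) = -2/3 - 10*y/3 - s/6 (T(s, y) = -(s - 4*(-5*y - 1))/6 = -(s - 4*(-1 - 5*y))/6 = -(s + (4 + 20*y))/6 = -(4 + s + 20*y)/6 = -2/3 - 10*y/3 - s/6)
122*(Y + T(11, -7)) = 122*(183 + (-2/3 - 10/3*(-7) - 1/6*11)) = 122*(183 + (-2/3 + 70/3 - 11/6)) = 122*(183 + 125/6) = 122*(1223/6) = 74603/3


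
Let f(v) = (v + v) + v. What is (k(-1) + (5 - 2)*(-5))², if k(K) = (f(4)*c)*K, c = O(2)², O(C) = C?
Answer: 3969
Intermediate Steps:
f(v) = 3*v (f(v) = 2*v + v = 3*v)
c = 4 (c = 2² = 4)
k(K) = 48*K (k(K) = ((3*4)*4)*K = (12*4)*K = 48*K)
(k(-1) + (5 - 2)*(-5))² = (48*(-1) + (5 - 2)*(-5))² = (-48 + 3*(-5))² = (-48 - 15)² = (-63)² = 3969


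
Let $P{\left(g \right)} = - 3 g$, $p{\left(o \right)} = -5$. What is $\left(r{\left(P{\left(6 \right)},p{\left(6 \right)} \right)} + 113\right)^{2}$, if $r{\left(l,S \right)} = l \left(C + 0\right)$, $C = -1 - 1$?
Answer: $22201$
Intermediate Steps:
$C = -2$ ($C = -1 - 1 = -2$)
$r{\left(l,S \right)} = - 2 l$ ($r{\left(l,S \right)} = l \left(-2 + 0\right) = l \left(-2\right) = - 2 l$)
$\left(r{\left(P{\left(6 \right)},p{\left(6 \right)} \right)} + 113\right)^{2} = \left(- 2 \left(\left(-3\right) 6\right) + 113\right)^{2} = \left(\left(-2\right) \left(-18\right) + 113\right)^{2} = \left(36 + 113\right)^{2} = 149^{2} = 22201$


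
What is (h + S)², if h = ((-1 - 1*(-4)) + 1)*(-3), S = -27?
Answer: 1521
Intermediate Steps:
h = -12 (h = ((-1 + 4) + 1)*(-3) = (3 + 1)*(-3) = 4*(-3) = -12)
(h + S)² = (-12 - 27)² = (-39)² = 1521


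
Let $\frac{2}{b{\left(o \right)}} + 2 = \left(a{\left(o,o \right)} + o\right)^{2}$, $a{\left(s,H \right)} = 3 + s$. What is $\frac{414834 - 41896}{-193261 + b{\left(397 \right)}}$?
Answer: $- \frac{236892828166}{122760740025} \approx -1.9297$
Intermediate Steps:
$b{\left(o \right)} = \frac{2}{-2 + \left(3 + 2 o\right)^{2}}$ ($b{\left(o \right)} = \frac{2}{-2 + \left(\left(3 + o\right) + o\right)^{2}} = \frac{2}{-2 + \left(3 + 2 o\right)^{2}}$)
$\frac{414834 - 41896}{-193261 + b{\left(397 \right)}} = \frac{414834 - 41896}{-193261 + \frac{2}{-2 + \left(3 + 2 \cdot 397\right)^{2}}} = \frac{372938}{-193261 + \frac{2}{-2 + \left(3 + 794\right)^{2}}} = \frac{372938}{-193261 + \frac{2}{-2 + 797^{2}}} = \frac{372938}{-193261 + \frac{2}{-2 + 635209}} = \frac{372938}{-193261 + \frac{2}{635207}} = \frac{372938}{- \frac{122760740025}{635207}} = 372938 \left(- \frac{635207}{122760740025}\right) = - \frac{236892828166}{122760740025}$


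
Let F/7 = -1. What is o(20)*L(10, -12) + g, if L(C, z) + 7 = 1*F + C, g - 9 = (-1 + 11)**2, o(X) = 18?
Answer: 37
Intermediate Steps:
F = -7 (F = 7*(-1) = -7)
g = 109 (g = 9 + (-1 + 11)**2 = 9 + 10**2 = 9 + 100 = 109)
L(C, z) = -14 + C (L(C, z) = -7 + (1*(-7) + C) = -7 + (-7 + C) = -14 + C)
o(20)*L(10, -12) + g = 18*(-14 + 10) + 109 = 18*(-4) + 109 = -72 + 109 = 37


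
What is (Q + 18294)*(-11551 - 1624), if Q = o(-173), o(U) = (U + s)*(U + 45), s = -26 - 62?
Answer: -681173850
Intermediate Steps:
s = -88
o(U) = (-88 + U)*(45 + U) (o(U) = (U - 88)*(U + 45) = (-88 + U)*(45 + U))
Q = 33408 (Q = -3960 + (-173)**2 - 43*(-173) = -3960 + 29929 + 7439 = 33408)
(Q + 18294)*(-11551 - 1624) = (33408 + 18294)*(-11551 - 1624) = 51702*(-13175) = -681173850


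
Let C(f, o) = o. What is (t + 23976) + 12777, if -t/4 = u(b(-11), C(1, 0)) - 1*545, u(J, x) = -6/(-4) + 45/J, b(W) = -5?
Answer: 38963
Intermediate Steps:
u(J, x) = 3/2 + 45/J (u(J, x) = -6*(-1/4) + 45/J = 3/2 + 45/J)
t = 2210 (t = -4*((3/2 + 45/(-5)) - 1*545) = -4*((3/2 + 45*(-1/5)) - 545) = -4*((3/2 - 9) - 545) = -4*(-15/2 - 545) = -4*(-1105/2) = 2210)
(t + 23976) + 12777 = (2210 + 23976) + 12777 = 26186 + 12777 = 38963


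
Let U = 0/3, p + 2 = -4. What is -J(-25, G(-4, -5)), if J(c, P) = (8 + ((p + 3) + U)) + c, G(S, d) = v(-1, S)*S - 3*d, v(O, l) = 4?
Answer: 20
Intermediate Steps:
p = -6 (p = -2 - 4 = -6)
U = 0 (U = 0*(⅓) = 0)
G(S, d) = -3*d + 4*S (G(S, d) = 4*S - 3*d = -3*d + 4*S)
J(c, P) = 5 + c (J(c, P) = (8 + ((-6 + 3) + 0)) + c = (8 + (-3 + 0)) + c = (8 - 3) + c = 5 + c)
-J(-25, G(-4, -5)) = -(5 - 25) = -1*(-20) = 20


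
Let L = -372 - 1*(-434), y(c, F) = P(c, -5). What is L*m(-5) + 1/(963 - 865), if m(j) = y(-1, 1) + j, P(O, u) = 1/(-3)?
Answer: -97213/294 ≈ -330.66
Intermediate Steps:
P(O, u) = -⅓ (P(O, u) = 1*(-⅓) = -⅓)
y(c, F) = -⅓
m(j) = -⅓ + j
L = 62 (L = -372 + 434 = 62)
L*m(-5) + 1/(963 - 865) = 62*(-⅓ - 5) + 1/(963 - 865) = 62*(-16/3) + 1/98 = -992/3 + 1/98 = -97213/294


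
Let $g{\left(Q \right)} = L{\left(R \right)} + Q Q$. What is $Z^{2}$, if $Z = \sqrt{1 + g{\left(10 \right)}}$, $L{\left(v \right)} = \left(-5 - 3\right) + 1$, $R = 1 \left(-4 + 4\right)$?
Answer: $94$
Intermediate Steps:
$R = 0$ ($R = 1 \cdot 0 = 0$)
$L{\left(v \right)} = -7$ ($L{\left(v \right)} = \left(-5 - 3\right) + 1 = -8 + 1 = -7$)
$g{\left(Q \right)} = -7 + Q^{2}$ ($g{\left(Q \right)} = -7 + Q Q = -7 + Q^{2}$)
$Z = \sqrt{94}$ ($Z = \sqrt{1 - \left(7 - 10^{2}\right)} = \sqrt{1 + \left(-7 + 100\right)} = \sqrt{1 + 93} = \sqrt{94} \approx 9.6954$)
$Z^{2} = \left(\sqrt{94}\right)^{2} = 94$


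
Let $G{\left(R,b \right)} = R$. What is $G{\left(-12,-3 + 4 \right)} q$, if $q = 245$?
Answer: $-2940$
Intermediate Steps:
$G{\left(-12,-3 + 4 \right)} q = \left(-12\right) 245 = -2940$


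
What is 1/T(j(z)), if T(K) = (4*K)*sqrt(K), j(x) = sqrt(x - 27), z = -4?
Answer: -31**(1/4)*sqrt(I)/124 ≈ -0.013456 - 0.013456*I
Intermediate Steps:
j(x) = sqrt(-27 + x)
T(K) = 4*K**(3/2)
1/T(j(z)) = 1/(4*(sqrt(-27 - 4))**(3/2)) = 1/(4*(sqrt(-31))**(3/2)) = 1/(4*(I*sqrt(31))**(3/2)) = 1/(4*(31**(3/4)*I**(3/2))) = 1/(4*31**(3/4)*I**(3/2)) = -31**(1/4)*sqrt(I)/124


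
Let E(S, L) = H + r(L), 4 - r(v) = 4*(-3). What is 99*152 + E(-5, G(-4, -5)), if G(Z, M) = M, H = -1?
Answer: 15063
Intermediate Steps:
r(v) = 16 (r(v) = 4 - 4*(-3) = 4 - 1*(-12) = 4 + 12 = 16)
E(S, L) = 15 (E(S, L) = -1 + 16 = 15)
99*152 + E(-5, G(-4, -5)) = 99*152 + 15 = 15048 + 15 = 15063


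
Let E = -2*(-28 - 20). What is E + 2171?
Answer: 2267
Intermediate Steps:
E = 96 (E = -2*(-48) = 96)
E + 2171 = 96 + 2171 = 2267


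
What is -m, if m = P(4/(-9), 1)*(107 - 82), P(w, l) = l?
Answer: -25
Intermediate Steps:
m = 25 (m = 1*(107 - 82) = 1*25 = 25)
-m = -1*25 = -25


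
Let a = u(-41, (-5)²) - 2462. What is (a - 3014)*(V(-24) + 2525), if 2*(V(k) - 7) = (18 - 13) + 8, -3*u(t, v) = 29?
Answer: -83552189/6 ≈ -1.3925e+7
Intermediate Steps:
u(t, v) = -29/3 (u(t, v) = -⅓*29 = -29/3)
V(k) = 27/2 (V(k) = 7 + ((18 - 13) + 8)/2 = 7 + (5 + 8)/2 = 7 + (½)*13 = 7 + 13/2 = 27/2)
a = -7415/3 (a = -29/3 - 2462 = -7415/3 ≈ -2471.7)
(a - 3014)*(V(-24) + 2525) = (-7415/3 - 3014)*(27/2 + 2525) = -16457/3*5077/2 = -83552189/6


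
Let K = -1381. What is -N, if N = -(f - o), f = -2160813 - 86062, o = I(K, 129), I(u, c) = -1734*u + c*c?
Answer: -4658170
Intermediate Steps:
I(u, c) = c² - 1734*u (I(u, c) = -1734*u + c² = c² - 1734*u)
o = 2411295 (o = 129² - 1734*(-1381) = 16641 + 2394654 = 2411295)
f = -2246875
N = 4658170 (N = -(-2246875 - 1*2411295) = -(-2246875 - 2411295) = -1*(-4658170) = 4658170)
-N = -1*4658170 = -4658170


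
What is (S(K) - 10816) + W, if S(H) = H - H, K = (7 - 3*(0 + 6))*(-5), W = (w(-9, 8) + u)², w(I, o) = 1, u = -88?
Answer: -3247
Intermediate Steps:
W = 7569 (W = (1 - 88)² = (-87)² = 7569)
K = 55 (K = (7 - 3*6)*(-5) = (7 - 18)*(-5) = -11*(-5) = 55)
S(H) = 0
(S(K) - 10816) + W = (0 - 10816) + 7569 = -10816 + 7569 = -3247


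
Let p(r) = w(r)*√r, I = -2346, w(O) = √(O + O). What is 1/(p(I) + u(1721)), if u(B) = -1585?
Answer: 1585/8495207 - 2346*√2/8495207 ≈ -0.00020397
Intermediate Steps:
w(O) = √2*√O (w(O) = √(2*O) = √2*√O)
p(r) = r*√2 (p(r) = (√2*√r)*√r = r*√2)
1/(p(I) + u(1721)) = 1/(-2346*√2 - 1585) = 1/(-1585 - 2346*√2)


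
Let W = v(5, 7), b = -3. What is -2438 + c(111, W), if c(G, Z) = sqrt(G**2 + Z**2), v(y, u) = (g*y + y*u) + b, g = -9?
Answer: -2438 + sqrt(12490) ≈ -2326.2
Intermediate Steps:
v(y, u) = -3 - 9*y + u*y (v(y, u) = (-9*y + y*u) - 3 = (-9*y + u*y) - 3 = -3 - 9*y + u*y)
W = -13 (W = -3 - 9*5 + 7*5 = -3 - 45 + 35 = -13)
-2438 + c(111, W) = -2438 + sqrt(111**2 + (-13)**2) = -2438 + sqrt(12321 + 169) = -2438 + sqrt(12490)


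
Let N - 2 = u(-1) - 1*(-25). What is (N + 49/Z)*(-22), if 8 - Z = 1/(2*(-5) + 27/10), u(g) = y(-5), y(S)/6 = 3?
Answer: -30307/27 ≈ -1122.5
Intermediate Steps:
y(S) = 18 (y(S) = 6*3 = 18)
u(g) = 18
N = 45 (N = 2 + (18 - 1*(-25)) = 2 + (18 + 25) = 2 + 43 = 45)
Z = 594/73 (Z = 8 - 1/(2*(-5) + 27/10) = 8 - 1/(-10 + 27*(1/10)) = 8 - 1/(-10 + 27/10) = 8 - 1/(-73/10) = 8 - 1*(-10/73) = 8 + 10/73 = 594/73 ≈ 8.1370)
(N + 49/Z)*(-22) = (45 + 49/(594/73))*(-22) = (45 + 49*(73/594))*(-22) = (45 + 3577/594)*(-22) = (30307/594)*(-22) = -30307/27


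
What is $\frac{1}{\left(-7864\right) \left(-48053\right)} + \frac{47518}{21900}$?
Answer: $\frac{4489129910039}{2068941136200} \approx 2.1698$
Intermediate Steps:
$\frac{1}{\left(-7864\right) \left(-48053\right)} + \frac{47518}{21900} = \left(- \frac{1}{7864}\right) \left(- \frac{1}{48053}\right) + 47518 \cdot \frac{1}{21900} = \frac{1}{377888792} + \frac{23759}{10950} = \frac{4489129910039}{2068941136200}$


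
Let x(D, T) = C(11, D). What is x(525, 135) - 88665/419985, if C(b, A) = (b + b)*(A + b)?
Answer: 330158297/27999 ≈ 11792.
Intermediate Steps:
C(b, A) = 2*b*(A + b) (C(b, A) = (2*b)*(A + b) = 2*b*(A + b))
x(D, T) = 242 + 22*D (x(D, T) = 2*11*(D + 11) = 2*11*(11 + D) = 242 + 22*D)
x(525, 135) - 88665/419985 = (242 + 22*525) - 88665/419985 = (242 + 11550) - 88665*1/419985 = 11792 - 5911/27999 = 330158297/27999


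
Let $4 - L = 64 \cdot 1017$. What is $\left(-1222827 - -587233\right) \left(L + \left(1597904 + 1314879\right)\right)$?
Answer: $-1809980398206$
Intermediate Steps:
$L = -65084$ ($L = 4 - 64 \cdot 1017 = 4 - 65088 = -65084$)
$\left(-1222827 - -587233\right) \left(L + \left(1597904 + 1314879\right)\right) = \left(-1222827 - -587233\right) \left(-65084 + \left(1597904 + 1314879\right)\right) = \left(-1222827 + 587233\right) \left(-65084 + 2912783\right) = \left(-635594\right) 2847699 = -1809980398206$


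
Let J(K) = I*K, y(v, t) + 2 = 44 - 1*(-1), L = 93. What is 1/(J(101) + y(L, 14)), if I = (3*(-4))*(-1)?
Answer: 1/1255 ≈ 0.00079681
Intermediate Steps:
I = 12 (I = -12*(-1) = 12)
y(v, t) = 43 (y(v, t) = -2 + (44 - 1*(-1)) = -2 + (44 + 1) = -2 + 45 = 43)
J(K) = 12*K
1/(J(101) + y(L, 14)) = 1/(12*101 + 43) = 1/(1212 + 43) = 1/1255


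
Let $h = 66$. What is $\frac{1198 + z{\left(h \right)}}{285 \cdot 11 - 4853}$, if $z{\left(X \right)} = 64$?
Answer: $- \frac{631}{859} \approx -0.73458$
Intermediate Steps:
$\frac{1198 + z{\left(h \right)}}{285 \cdot 11 - 4853} = \frac{1198 + 64}{285 \cdot 11 - 4853} = \frac{1262}{3135 - 4853} = \frac{1262}{-1718} = 1262 \left(- \frac{1}{1718}\right) = - \frac{631}{859}$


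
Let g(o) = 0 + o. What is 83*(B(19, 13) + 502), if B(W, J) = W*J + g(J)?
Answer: 63246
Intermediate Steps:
g(o) = o
B(W, J) = J + J*W (B(W, J) = W*J + J = J*W + J = J + J*W)
83*(B(19, 13) + 502) = 83*(13*(1 + 19) + 502) = 83*(13*20 + 502) = 83*(260 + 502) = 83*762 = 63246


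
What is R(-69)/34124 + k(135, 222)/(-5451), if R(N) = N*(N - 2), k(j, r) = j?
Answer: 7365903/62003308 ≈ 0.11880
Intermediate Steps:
R(N) = N*(-2 + N)
R(-69)/34124 + k(135, 222)/(-5451) = -69*(-2 - 69)/34124 + 135/(-5451) = -69*(-71)*(1/34124) + 135*(-1/5451) = 4899*(1/34124) - 45/1817 = 4899/34124 - 45/1817 = 7365903/62003308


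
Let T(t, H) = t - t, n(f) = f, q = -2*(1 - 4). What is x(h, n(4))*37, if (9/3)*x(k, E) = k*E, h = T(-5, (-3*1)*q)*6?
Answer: 0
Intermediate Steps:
q = 6 (q = -2*(-3) = 6)
T(t, H) = 0
h = 0 (h = 0*6 = 0)
x(k, E) = E*k/3 (x(k, E) = (k*E)/3 = (E*k)/3 = E*k/3)
x(h, n(4))*37 = ((1/3)*4*0)*37 = 0*37 = 0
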